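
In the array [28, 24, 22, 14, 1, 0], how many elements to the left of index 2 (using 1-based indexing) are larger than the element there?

The element at index 2 is 24.
Elements before it: 28
Those larger than 24: 28

1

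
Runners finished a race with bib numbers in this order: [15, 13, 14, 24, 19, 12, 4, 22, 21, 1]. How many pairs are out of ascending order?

Element-by-element contributions:
15: 5
13: 3
14: 3
24: 6
19: 3
12: 2
4: 1
22: 2
21: 1
1: 0
Sum: 5 + 3 + 3 + 6 + 3 + 2 + 1 + 2 + 1 + 0 = 26

26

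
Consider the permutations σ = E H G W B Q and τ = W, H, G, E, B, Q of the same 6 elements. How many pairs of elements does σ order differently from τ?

Assign each item its position (1..6) in the first ordering, then rewrite the second ordering as that position sequence:
positions: E→1, H→2, G→3, W→4, B→5, Q→6
second ordering as positions: [4, 2, 3, 1, 5, 6]
Discordant pairs = inversions in this position sequence.
4: 2, 3, 1 → 3
2: 1 → 1
3: 1 → 1
1: 0
5: 0
6: 0
Total: 3 + 1 + 1 + 0 + 0 + 0 = 5

5 discordant pairs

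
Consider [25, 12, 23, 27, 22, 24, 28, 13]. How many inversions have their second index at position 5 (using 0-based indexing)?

The element at index 5 is 24.
Elements before it: 25, 12, 23, 27, 22
Those larger than 24: 25, 27

2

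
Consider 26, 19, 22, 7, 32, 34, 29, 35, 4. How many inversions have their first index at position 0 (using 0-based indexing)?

4

The element at index 0 is 26.
Elements after it: 19, 22, 7, 32, 34, 29, 35, 4
Those smaller than 26: 19, 22, 7, 4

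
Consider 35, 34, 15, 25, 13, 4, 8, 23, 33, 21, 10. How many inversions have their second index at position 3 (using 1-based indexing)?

The element at index 3 is 15.
Elements before it: 35, 34
Those larger than 15: 35, 34

2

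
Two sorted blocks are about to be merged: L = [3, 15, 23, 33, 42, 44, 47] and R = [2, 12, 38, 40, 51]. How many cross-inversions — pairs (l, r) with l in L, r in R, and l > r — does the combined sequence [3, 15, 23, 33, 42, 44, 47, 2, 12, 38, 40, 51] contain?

19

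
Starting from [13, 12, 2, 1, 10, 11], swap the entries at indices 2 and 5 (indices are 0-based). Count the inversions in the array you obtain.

13

Positions 2 and 5 hold 2 and 11; after swapping, the array is [13, 12, 11, 1, 10, 2].
Element-by-element contributions:
13 → 12, 11, 1, 10, 2 → 5
12 → 11, 1, 10, 2 → 4
11 → 1, 10, 2 → 3
1 → none → 0
10 → 2 → 1
2 → none → 0
Sum: 5 + 4 + 3 + 0 + 1 + 0 = 13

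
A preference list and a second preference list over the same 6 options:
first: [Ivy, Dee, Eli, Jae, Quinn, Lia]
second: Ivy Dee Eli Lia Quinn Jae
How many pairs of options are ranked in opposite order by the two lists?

Assign each item its position (1..6) in the first ordering, then rewrite the second ordering as that position sequence:
positions: Ivy→1, Dee→2, Eli→3, Jae→4, Quinn→5, Lia→6
second ordering as positions: [1, 2, 3, 6, 5, 4]
Discordant pairs = inversions in this position sequence.
1: 0
2: 0
3: 0
6: 5, 4 → 2
5: 4 → 1
4: 0
Total: 0 + 0 + 0 + 2 + 1 + 0 = 3

3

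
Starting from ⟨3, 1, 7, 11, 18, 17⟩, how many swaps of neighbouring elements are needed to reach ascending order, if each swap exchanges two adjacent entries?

2

The minimum number of adjacent swaps to sort an array equals its inversion count, since every such swap removes exactly one inversion.
Count inversions — for each element, later elements that are smaller:
3: 1 → 1
1: none → 0
7: none → 0
11: none → 0
18: 17 → 1
17: none → 0
Total inversions: 1 + 0 + 0 + 0 + 1 + 0 = 2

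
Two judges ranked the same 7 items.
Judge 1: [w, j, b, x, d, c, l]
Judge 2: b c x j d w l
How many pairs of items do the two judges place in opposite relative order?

10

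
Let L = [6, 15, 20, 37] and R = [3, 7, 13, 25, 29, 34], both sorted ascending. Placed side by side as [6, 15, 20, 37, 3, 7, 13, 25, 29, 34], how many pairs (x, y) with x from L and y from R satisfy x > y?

13 cross-inversions

Count, for every r in R, how many entries of L exceed r:
r = 3: 6, 15, 20, 37 → 4
r = 7: 15, 20, 37 → 3
r = 13: 15, 20, 37 → 3
r = 25: 37 → 1
r = 29: 37 → 1
r = 34: 37 → 1
Cross-inversions: 4 + 3 + 3 + 1 + 1 + 1 = 13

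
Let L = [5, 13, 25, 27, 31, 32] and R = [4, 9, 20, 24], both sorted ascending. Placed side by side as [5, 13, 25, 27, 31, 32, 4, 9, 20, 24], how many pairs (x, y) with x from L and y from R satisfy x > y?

19 cross-inversions

For each element r of the right run, count left-run elements greater than r:
r = 4: 5, 13, 25, 27, 31, 32 → 6
r = 9: 13, 25, 27, 31, 32 → 5
r = 20: 25, 27, 31, 32 → 4
r = 24: 25, 27, 31, 32 → 4
Cross-inversions: 6 + 5 + 4 + 4 = 19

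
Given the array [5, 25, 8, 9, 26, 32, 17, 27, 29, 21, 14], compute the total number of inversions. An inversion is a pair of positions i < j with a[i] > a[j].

For each element, count later entries that are smaller:
5 → none → 0
25 → 8, 9, 17, 21, 14 → 5
8 → none → 0
9 → none → 0
26 → 17, 21, 14 → 3
32 → 17, 27, 29, 21, 14 → 5
17 → 14 → 1
27 → 21, 14 → 2
29 → 21, 14 → 2
21 → 14 → 1
14 → none → 0
Sum: 0 + 5 + 0 + 0 + 3 + 5 + 1 + 2 + 2 + 1 + 0 = 19

Out-of-order pairs: 19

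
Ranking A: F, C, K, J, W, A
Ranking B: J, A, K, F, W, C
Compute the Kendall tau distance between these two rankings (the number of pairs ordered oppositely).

Assign each item its position (1..6) in the first ordering, then rewrite the second ordering as that position sequence:
positions: F→1, C→2, K→3, J→4, W→5, A→6
second ordering as positions: [4, 6, 3, 1, 5, 2]
Discordant pairs = inversions in this position sequence.
4: 3, 1, 2 → 3
6: 3, 1, 5, 2 → 4
3: 1, 2 → 2
1: 0
5: 2 → 1
2: 0
Total: 3 + 4 + 2 + 0 + 1 + 0 = 10

10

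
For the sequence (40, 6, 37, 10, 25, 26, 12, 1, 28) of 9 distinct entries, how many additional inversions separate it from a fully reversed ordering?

Maximum inversions for 9 distinct elements is C(9, 2) = 9·8/2 = 36.
Current inversions — for each element, count later smaller elements:
40: 8
6: 1
37: 6
10: 1
25: 2
26: 2
12: 1
1: 0
28: 0
Current total: 8 + 1 + 6 + 1 + 2 + 2 + 1 + 0 + 0 = 21
Shortfall: 36 − 21 = 15

15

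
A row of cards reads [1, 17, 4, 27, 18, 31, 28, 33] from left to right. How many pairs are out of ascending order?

3 inversions

Sweep left to right; for each value list the smaller values that follow it:
1 → none → 0
17 → 4 → 1
4 → none → 0
27 → 18 → 1
18 → none → 0
31 → 28 → 1
28 → none → 0
33 → none → 0
Sum: 0 + 1 + 0 + 1 + 0 + 1 + 0 + 0 = 3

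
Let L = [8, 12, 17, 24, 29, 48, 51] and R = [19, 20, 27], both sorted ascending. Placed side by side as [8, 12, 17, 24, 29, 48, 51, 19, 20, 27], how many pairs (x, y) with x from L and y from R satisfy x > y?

Take each right-half value and tally the left-half values above it:
r = 19: 24, 29, 48, 51 → 4
r = 20: 24, 29, 48, 51 → 4
r = 27: 29, 48, 51 → 3
Cross-inversions: 4 + 4 + 3 = 11

11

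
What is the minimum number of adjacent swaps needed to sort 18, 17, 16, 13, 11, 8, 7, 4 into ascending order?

28 adjacent swaps

Minimum adjacent swaps = number of inversions (each swap of adjacent out-of-order elements removes one inversion and no swap can remove more).
Count inversions — for each element, later elements that are smaller:
18: 17, 16, 13, 11, 8, 7, 4 → 7
17: 16, 13, 11, 8, 7, 4 → 6
16: 13, 11, 8, 7, 4 → 5
13: 11, 8, 7, 4 → 4
11: 8, 7, 4 → 3
8: 7, 4 → 2
7: 4 → 1
4: none → 0
Total inversions: 7 + 6 + 5 + 4 + 3 + 2 + 1 + 0 = 28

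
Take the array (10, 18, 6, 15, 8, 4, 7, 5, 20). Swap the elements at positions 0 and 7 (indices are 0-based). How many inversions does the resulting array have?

Positions 0 and 7 hold 10 and 5; after swapping, the array is [5, 18, 6, 15, 8, 4, 7, 10, 20].
Count, for each position, how many later elements it exceeds:
5 → 4 → 1
18 → 6, 15, 8, 4, 7, 10 → 6
6 → 4 → 1
15 → 8, 4, 7, 10 → 4
8 → 4, 7 → 2
4 → none → 0
7 → none → 0
10 → none → 0
20 → none → 0
Sum: 1 + 6 + 1 + 4 + 2 + 0 + 0 + 0 + 0 = 14

Inversions: 14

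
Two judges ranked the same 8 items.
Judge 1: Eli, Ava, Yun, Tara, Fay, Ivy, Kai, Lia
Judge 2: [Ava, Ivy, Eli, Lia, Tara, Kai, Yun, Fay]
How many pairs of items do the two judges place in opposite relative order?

Assign each item its position (1..8) in the first ordering, then rewrite the second ordering as that position sequence:
positions: Eli→1, Ava→2, Yun→3, Tara→4, Fay→5, Ivy→6, Kai→7, Lia→8
second ordering as positions: [2, 6, 1, 8, 4, 7, 3, 5]
Discordant pairs = inversions in this position sequence.
2: 1 → 1
6: 1, 4, 3, 5 → 4
1: 0
8: 4, 7, 3, 5 → 4
4: 3 → 1
7: 3, 5 → 2
3: 0
5: 0
Total: 1 + 4 + 0 + 4 + 1 + 2 + 0 + 0 = 12

12 discordant pairs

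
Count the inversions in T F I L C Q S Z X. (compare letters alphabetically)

10

Sweep left to right; for each value list the smaller values that follow it:
T → F, I, L, C, Q, S → 6
F → C → 1
I → C → 1
L → C → 1
C → none → 0
Q → none → 0
S → none → 0
Z → X → 1
X → none → 0
Sum: 6 + 1 + 1 + 1 + 0 + 0 + 0 + 1 + 0 = 10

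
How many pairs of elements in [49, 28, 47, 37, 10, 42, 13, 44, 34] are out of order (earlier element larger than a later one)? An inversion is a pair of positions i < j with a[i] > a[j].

22

Sweep left to right; for each value list the smaller values that follow it:
49: 8
28: 2
47: 6
37: 3
10: 0
42: 2
13: 0
44: 1
34: 0
Sum: 8 + 2 + 6 + 3 + 0 + 2 + 0 + 1 + 0 = 22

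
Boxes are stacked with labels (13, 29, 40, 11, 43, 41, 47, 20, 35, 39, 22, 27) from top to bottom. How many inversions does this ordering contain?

31

For each element, count later entries that are smaller:
13 → 11 → 1
29 → 11, 20, 22, 27 → 4
40 → 11, 20, 35, 39, 22, 27 → 6
11 → none → 0
43 → 41, 20, 35, 39, 22, 27 → 6
41 → 20, 35, 39, 22, 27 → 5
47 → 20, 35, 39, 22, 27 → 5
20 → none → 0
35 → 22, 27 → 2
39 → 22, 27 → 2
22 → none → 0
27 → none → 0
Sum: 1 + 4 + 6 + 0 + 6 + 5 + 5 + 0 + 2 + 2 + 0 + 0 = 31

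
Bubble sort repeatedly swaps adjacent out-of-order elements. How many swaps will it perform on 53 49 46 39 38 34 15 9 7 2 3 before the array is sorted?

54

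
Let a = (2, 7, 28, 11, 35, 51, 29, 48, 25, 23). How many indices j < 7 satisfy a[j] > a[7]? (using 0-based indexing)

1 such element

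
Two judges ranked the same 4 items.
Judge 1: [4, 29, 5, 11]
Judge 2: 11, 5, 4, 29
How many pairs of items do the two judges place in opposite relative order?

Assign each item its position (1..4) in the first ordering, then rewrite the second ordering as that position sequence:
positions: 4→1, 29→2, 5→3, 11→4
second ordering as positions: [4, 3, 1, 2]
Discordant pairs = inversions in this position sequence.
4: 3, 1, 2 → 3
3: 1, 2 → 2
1: 0
2: 0
Total: 3 + 2 + 0 + 0 = 5

There are 5 discordant pairs.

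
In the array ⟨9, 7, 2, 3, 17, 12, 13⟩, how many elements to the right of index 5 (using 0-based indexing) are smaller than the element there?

The element at index 5 is 12.
Elements after it: 13
None of them are smaller than 12.

0 such elements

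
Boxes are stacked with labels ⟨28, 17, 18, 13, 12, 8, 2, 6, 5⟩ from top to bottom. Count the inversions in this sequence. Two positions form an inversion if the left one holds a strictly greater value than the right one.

There are 33 inversions.

Sweep left to right; for each value list the smaller values that follow it:
28: 8
17: 6
18: 6
13: 5
12: 4
8: 3
2: 0
6: 1
5: 0
Sum: 8 + 6 + 6 + 5 + 4 + 3 + 0 + 1 + 0 = 33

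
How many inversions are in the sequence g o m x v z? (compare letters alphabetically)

2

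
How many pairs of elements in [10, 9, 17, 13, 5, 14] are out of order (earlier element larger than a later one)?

7

Inversion pairs (indices are 0-based):
(0,1): 10 > 9
(0,4): 10 > 5
(1,4): 9 > 5
(2,3): 17 > 13
(2,4): 17 > 5
(2,5): 17 > 14
(3,4): 13 > 5
That's 7 pairs.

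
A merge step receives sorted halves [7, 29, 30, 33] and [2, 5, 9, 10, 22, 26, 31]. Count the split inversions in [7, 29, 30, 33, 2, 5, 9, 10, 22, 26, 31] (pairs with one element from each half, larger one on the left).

Count, for every r in R, how many entries of L exceed r:
r = 2: 7, 29, 30, 33 → 4
r = 5: 7, 29, 30, 33 → 4
r = 9: 29, 30, 33 → 3
r = 10: 29, 30, 33 → 3
r = 22: 29, 30, 33 → 3
r = 26: 29, 30, 33 → 3
r = 31: 33 → 1
Cross-inversions: 4 + 4 + 3 + 3 + 3 + 3 + 1 = 21

21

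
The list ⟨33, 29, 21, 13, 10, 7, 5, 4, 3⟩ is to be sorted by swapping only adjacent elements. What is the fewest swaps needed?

There are 36 swaps.

Each adjacent swap fixes exactly one inversion, so the minimum swap count equals the number of inversions.
Count inversions — for each element, later elements that are smaller:
33: 29, 21, 13, 10, 7, 5, 4, 3 → 8
29: 21, 13, 10, 7, 5, 4, 3 → 7
21: 13, 10, 7, 5, 4, 3 → 6
13: 10, 7, 5, 4, 3 → 5
10: 7, 5, 4, 3 → 4
7: 5, 4, 3 → 3
5: 4, 3 → 2
4: 3 → 1
3: none → 0
Total inversions: 8 + 7 + 6 + 5 + 4 + 3 + 2 + 1 + 0 = 36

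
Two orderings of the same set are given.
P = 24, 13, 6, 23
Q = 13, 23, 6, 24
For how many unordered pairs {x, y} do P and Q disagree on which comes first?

Assign each item its position (1..4) in the first ordering, then rewrite the second ordering as that position sequence:
positions: 24→1, 13→2, 6→3, 23→4
second ordering as positions: [2, 4, 3, 1]
Discordant pairs = inversions in this position sequence.
2: 1 → 1
4: 3, 1 → 2
3: 1 → 1
1: 0
Total: 1 + 2 + 1 + 0 = 4

4 disagreeing pairs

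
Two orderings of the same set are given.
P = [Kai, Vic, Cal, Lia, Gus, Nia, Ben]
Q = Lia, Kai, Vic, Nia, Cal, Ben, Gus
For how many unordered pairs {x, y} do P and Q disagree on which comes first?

Assign each item its position (1..7) in the first ordering, then rewrite the second ordering as that position sequence:
positions: Kai→1, Vic→2, Cal→3, Lia→4, Gus→5, Nia→6, Ben→7
second ordering as positions: [4, 1, 2, 6, 3, 7, 5]
Discordant pairs = inversions in this position sequence.
4: 1, 2, 3 → 3
1: 0
2: 0
6: 3, 5 → 2
3: 0
7: 5 → 1
5: 0
Total: 3 + 0 + 0 + 2 + 0 + 1 + 0 = 6

6 disagreeing pairs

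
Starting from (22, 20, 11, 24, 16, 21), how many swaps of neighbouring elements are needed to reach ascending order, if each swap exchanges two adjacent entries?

The minimum number of adjacent swaps to sort an array equals its inversion count, since every such swap removes exactly one inversion.
Count inversions — for each element, later elements that are smaller:
22: 20, 11, 16, 21 → 4
20: 11, 16 → 2
11: none → 0
24: 16, 21 → 2
16: none → 0
21: none → 0
Total inversions: 4 + 2 + 0 + 2 + 0 + 0 = 8

8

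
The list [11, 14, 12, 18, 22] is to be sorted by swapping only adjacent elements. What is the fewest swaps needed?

Each adjacent swap fixes exactly one inversion, so the minimum swap count equals the number of inversions.
Count inversions — for each element, later elements that are smaller:
11: none → 0
14: 12 → 1
12: none → 0
18: none → 0
22: none → 0
Total inversions: 0 + 1 + 0 + 0 + 0 = 1

1 adjacent swap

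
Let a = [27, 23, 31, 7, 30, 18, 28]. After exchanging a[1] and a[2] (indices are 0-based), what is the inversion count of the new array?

12 inversions

Positions 1 and 2 hold 23 and 31; after swapping, the array is [27, 31, 23, 7, 30, 18, 28].
Count, for each position, how many later elements it exceeds:
27 → 23, 7, 18 → 3
31 → 23, 7, 30, 18, 28 → 5
23 → 7, 18 → 2
7 → none → 0
30 → 18, 28 → 2
18 → none → 0
28 → none → 0
Sum: 3 + 5 + 2 + 0 + 2 + 0 + 0 = 12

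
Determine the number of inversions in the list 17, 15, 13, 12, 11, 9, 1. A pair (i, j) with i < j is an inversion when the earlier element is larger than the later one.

21 out-of-order pairs

For each element, count later entries that are smaller:
17 → 15, 13, 12, 11, 9, 1 → 6
15 → 13, 12, 11, 9, 1 → 5
13 → 12, 11, 9, 1 → 4
12 → 11, 9, 1 → 3
11 → 9, 1 → 2
9 → 1 → 1
1 → none → 0
Sum: 6 + 5 + 4 + 3 + 2 + 1 + 0 = 21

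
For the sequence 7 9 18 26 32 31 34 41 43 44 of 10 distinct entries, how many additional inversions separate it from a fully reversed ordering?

44

Maximum inversions for 10 distinct elements is C(10, 2) = 10·9/2 = 45.
Current inversions — for each element, count later smaller elements:
7: 0
9: 0
18: 0
26: 0
32: 1
31: 0
34: 0
41: 0
43: 0
44: 0
Current total: 0 + 0 + 0 + 0 + 1 + 0 + 0 + 0 + 0 + 0 = 1
Shortfall: 45 − 1 = 44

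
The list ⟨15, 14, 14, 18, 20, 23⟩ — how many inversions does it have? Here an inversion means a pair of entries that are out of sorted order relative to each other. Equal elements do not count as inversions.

2 out-of-order pairs

Listing every pair i<j with a[i]>a[j] (using 0-based positions):
(0,1): 15 > 14
(0,2): 15 > 14
That's 2 pairs.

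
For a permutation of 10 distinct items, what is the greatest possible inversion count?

Inversions: 45

The maximum occurs when the array is in strictly decreasing order: every one of the C(10, 2) pairs is inverted.
C(10, 2) = 10·9/2 = 45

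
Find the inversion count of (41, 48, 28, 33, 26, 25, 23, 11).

26

For each element, count later entries that are smaller:
41 → 28, 33, 26, 25, 23, 11 → 6
48 → 28, 33, 26, 25, 23, 11 → 6
28 → 26, 25, 23, 11 → 4
33 → 26, 25, 23, 11 → 4
26 → 25, 23, 11 → 3
25 → 23, 11 → 2
23 → 11 → 1
11 → none → 0
Sum: 6 + 6 + 4 + 4 + 3 + 2 + 1 + 0 = 26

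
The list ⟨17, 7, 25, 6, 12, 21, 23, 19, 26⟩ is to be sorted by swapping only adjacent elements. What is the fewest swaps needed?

Minimum adjacent swaps = number of inversions (each swap of adjacent out-of-order elements removes one inversion and no swap can remove more).
Count inversions — for each element, later elements that are smaller:
17: 7, 6, 12 → 3
7: 6 → 1
25: 6, 12, 21, 23, 19 → 5
6: none → 0
12: none → 0
21: 19 → 1
23: 19 → 1
19: none → 0
26: none → 0
Total inversions: 3 + 1 + 5 + 0 + 0 + 1 + 1 + 0 + 0 = 11

11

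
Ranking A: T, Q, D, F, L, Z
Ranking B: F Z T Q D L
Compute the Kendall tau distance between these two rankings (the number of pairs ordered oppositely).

Discordant pairs: 7

Assign each item its position (1..6) in the first ordering, then rewrite the second ordering as that position sequence:
positions: T→1, Q→2, D→3, F→4, L→5, Z→6
second ordering as positions: [4, 6, 1, 2, 3, 5]
Discordant pairs = inversions in this position sequence.
4: 1, 2, 3 → 3
6: 1, 2, 3, 5 → 4
1: 0
2: 0
3: 0
5: 0
Total: 3 + 4 + 0 + 0 + 0 + 0 = 7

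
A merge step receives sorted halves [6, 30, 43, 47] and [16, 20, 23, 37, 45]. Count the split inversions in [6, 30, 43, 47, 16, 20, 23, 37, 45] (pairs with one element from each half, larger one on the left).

Cross-inversions: 12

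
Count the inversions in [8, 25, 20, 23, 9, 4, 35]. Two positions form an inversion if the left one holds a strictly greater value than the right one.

Inversion pairs (indices are 0-based):
(0,5): 8 > 4
(1,2): 25 > 20
(1,3): 25 > 23
(1,4): 25 > 9
(1,5): 25 > 4
(2,4): 20 > 9
(2,5): 20 > 4
(3,4): 23 > 9
(3,5): 23 > 4
(4,5): 9 > 4
That's 10 pairs.

10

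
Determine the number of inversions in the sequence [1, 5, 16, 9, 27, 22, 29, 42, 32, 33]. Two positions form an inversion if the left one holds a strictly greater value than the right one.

Count, for each position, how many later elements it exceeds:
1 → none → 0
5 → none → 0
16 → 9 → 1
9 → none → 0
27 → 22 → 1
22 → none → 0
29 → none → 0
42 → 32, 33 → 2
32 → none → 0
33 → none → 0
Sum: 0 + 0 + 1 + 0 + 1 + 0 + 0 + 2 + 0 + 0 = 4

4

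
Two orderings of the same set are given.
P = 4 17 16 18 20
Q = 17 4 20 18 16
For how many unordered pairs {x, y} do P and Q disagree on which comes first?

4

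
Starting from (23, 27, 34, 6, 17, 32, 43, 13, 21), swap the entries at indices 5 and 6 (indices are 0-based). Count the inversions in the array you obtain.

Positions 5 and 6 hold 32 and 43; after swapping, the array is [23, 27, 34, 6, 17, 43, 32, 13, 21].
Count, for each position, how many later elements it exceeds:
23 → 6, 17, 13, 21 → 4
27 → 6, 17, 13, 21 → 4
34 → 6, 17, 32, 13, 21 → 5
6 → none → 0
17 → 13 → 1
43 → 32, 13, 21 → 3
32 → 13, 21 → 2
13 → none → 0
21 → none → 0
Sum: 4 + 4 + 5 + 0 + 1 + 3 + 2 + 0 + 0 = 19

19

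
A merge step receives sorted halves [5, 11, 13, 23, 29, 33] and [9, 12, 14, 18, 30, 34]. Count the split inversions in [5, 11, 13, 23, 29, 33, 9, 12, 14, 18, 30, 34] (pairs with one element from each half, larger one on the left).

Cross-inversions: 16

Take each right-half value and tally the left-half values above it:
r = 9: 11, 13, 23, 29, 33 → 5
r = 12: 13, 23, 29, 33 → 4
r = 14: 23, 29, 33 → 3
r = 18: 23, 29, 33 → 3
r = 30: 33 → 1
r = 34: none → 0
Cross-inversions: 5 + 4 + 3 + 3 + 1 + 0 = 16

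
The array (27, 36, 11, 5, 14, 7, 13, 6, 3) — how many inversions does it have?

Count, for each position, how many later elements it exceeds:
27: 7
36: 7
11: 4
5: 1
14: 4
7: 2
13: 2
6: 1
3: 0
Sum: 7 + 7 + 4 + 1 + 4 + 2 + 2 + 1 + 0 = 28

Out-of-order pairs: 28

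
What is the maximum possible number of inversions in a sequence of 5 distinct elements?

The maximum occurs when the array is in strictly decreasing order: every one of the C(5, 2) pairs is inverted.
C(5, 2) = 5·4/2 = 10

10 inversions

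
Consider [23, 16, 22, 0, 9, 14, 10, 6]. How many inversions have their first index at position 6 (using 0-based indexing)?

The element at index 6 is 10.
Elements after it: 6
Those smaller than 10: 6

1 such element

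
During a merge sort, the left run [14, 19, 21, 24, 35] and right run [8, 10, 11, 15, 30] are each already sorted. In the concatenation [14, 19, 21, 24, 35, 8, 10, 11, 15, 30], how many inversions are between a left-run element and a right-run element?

For each element r of the right run, count left-run elements greater than r:
r = 8: 14, 19, 21, 24, 35 → 5
r = 10: 14, 19, 21, 24, 35 → 5
r = 11: 14, 19, 21, 24, 35 → 5
r = 15: 19, 21, 24, 35 → 4
r = 30: 35 → 1
Cross-inversions: 5 + 5 + 5 + 4 + 1 = 20

There are 20 split inversions.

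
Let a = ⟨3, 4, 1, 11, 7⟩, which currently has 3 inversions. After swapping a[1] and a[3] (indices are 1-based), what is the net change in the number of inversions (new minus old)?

Positions 1 and 3 hold 3 and 1; after swapping, the array is [1, 4, 3, 11, 7].
Count, for each position, how many later elements it exceeds:
1 → none → 0
4 → 3 → 1
3 → none → 0
11 → 7 → 1
7 → none → 0
Sum: 0 + 1 + 0 + 1 + 0 = 2
Change: 2 − 3 = -1

-1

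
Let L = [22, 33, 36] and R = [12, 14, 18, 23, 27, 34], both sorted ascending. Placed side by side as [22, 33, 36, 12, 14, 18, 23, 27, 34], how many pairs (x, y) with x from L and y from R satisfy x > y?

Cross-inversions: 14

Take each right-half value and tally the left-half values above it:
r = 12: 22, 33, 36 → 3
r = 14: 22, 33, 36 → 3
r = 18: 22, 33, 36 → 3
r = 23: 33, 36 → 2
r = 27: 33, 36 → 2
r = 34: 36 → 1
Cross-inversions: 3 + 3 + 3 + 2 + 2 + 1 = 14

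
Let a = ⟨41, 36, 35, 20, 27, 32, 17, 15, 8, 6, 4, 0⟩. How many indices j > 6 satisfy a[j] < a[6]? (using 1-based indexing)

6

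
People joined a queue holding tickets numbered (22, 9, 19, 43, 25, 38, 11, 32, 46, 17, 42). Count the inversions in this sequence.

For each element, count later entries that are smaller:
22: 4
9: 0
19: 2
43: 6
25: 2
38: 3
11: 0
32: 1
46: 2
17: 0
42: 0
Sum: 4 + 0 + 2 + 6 + 2 + 3 + 0 + 1 + 2 + 0 + 0 = 20

20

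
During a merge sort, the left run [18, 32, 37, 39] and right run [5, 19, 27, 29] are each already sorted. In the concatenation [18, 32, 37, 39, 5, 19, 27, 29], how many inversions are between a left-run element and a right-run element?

13 split inversions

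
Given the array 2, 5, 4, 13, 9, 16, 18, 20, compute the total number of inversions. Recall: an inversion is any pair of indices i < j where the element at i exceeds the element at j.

2

Sweep left to right; for each value list the smaller values that follow it:
2 → none → 0
5 → 4 → 1
4 → none → 0
13 → 9 → 1
9 → none → 0
16 → none → 0
18 → none → 0
20 → none → 0
Sum: 0 + 1 + 0 + 1 + 0 + 0 + 0 + 0 = 2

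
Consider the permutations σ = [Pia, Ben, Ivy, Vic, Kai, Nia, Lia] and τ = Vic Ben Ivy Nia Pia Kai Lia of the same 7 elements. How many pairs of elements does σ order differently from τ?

Assign each item its position (1..7) in the first ordering, then rewrite the second ordering as that position sequence:
positions: Pia→1, Ben→2, Ivy→3, Vic→4, Kai→5, Nia→6, Lia→7
second ordering as positions: [4, 2, 3, 6, 1, 5, 7]
Discordant pairs = inversions in this position sequence.
4: 2, 3, 1 → 3
2: 1 → 1
3: 1 → 1
6: 1, 5 → 2
1: 0
5: 0
7: 0
Total: 3 + 1 + 1 + 2 + 0 + 0 + 0 = 7

Discordant pairs: 7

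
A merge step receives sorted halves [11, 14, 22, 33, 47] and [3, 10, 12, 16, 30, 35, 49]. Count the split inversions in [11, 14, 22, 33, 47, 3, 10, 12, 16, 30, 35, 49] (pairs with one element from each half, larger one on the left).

Split inversions: 20

Count, for every r in R, how many entries of L exceed r:
r = 3: 11, 14, 22, 33, 47 → 5
r = 10: 11, 14, 22, 33, 47 → 5
r = 12: 14, 22, 33, 47 → 4
r = 16: 22, 33, 47 → 3
r = 30: 33, 47 → 2
r = 35: 47 → 1
r = 49: none → 0
Cross-inversions: 5 + 5 + 4 + 3 + 2 + 1 + 0 = 20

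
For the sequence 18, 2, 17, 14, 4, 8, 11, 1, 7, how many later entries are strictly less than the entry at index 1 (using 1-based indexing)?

8 such elements

The element at index 1 is 18.
Elements after it: 2, 17, 14, 4, 8, 11, 1, 7
Those smaller than 18: 2, 17, 14, 4, 8, 11, 1, 7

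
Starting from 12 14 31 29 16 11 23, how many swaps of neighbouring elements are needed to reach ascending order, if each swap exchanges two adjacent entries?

The minimum number of adjacent swaps to sort an array equals its inversion count, since every such swap removes exactly one inversion.
Count inversions — for each element, later elements that are smaller:
12: 11 → 1
14: 11 → 1
31: 29, 16, 11, 23 → 4
29: 16, 11, 23 → 3
16: 11 → 1
11: none → 0
23: none → 0
Total inversions: 1 + 1 + 4 + 3 + 1 + 0 + 0 = 10

10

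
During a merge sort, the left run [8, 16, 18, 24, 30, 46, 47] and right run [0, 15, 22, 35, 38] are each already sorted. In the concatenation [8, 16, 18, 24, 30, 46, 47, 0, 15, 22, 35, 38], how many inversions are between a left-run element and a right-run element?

21 split inversions

Count, for every r in R, how many entries of L exceed r:
r = 0: 8, 16, 18, 24, 30, 46, 47 → 7
r = 15: 16, 18, 24, 30, 46, 47 → 6
r = 22: 24, 30, 46, 47 → 4
r = 35: 46, 47 → 2
r = 38: 46, 47 → 2
Cross-inversions: 7 + 6 + 4 + 2 + 2 = 21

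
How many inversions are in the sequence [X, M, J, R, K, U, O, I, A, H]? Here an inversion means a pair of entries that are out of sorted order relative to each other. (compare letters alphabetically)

34

Element-by-element contributions:
X: 9
M: 5
J: 3
R: 5
K: 3
U: 4
O: 3
I: 2
A: 0
H: 0
Sum: 9 + 5 + 3 + 5 + 3 + 4 + 3 + 2 + 0 + 0 = 34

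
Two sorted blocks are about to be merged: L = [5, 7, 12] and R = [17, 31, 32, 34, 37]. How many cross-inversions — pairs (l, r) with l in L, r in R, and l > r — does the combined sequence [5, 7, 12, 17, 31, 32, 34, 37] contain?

0 cross-inversions

Count, for every r in R, how many entries of L exceed r:
r = 17: none → 0
r = 31: none → 0
r = 32: none → 0
r = 34: none → 0
r = 37: none → 0
Cross-inversions: 0 + 0 + 0 + 0 + 0 = 0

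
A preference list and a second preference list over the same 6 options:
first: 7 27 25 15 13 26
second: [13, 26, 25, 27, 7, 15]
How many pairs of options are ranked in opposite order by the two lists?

11

Assign each item its position (1..6) in the first ordering, then rewrite the second ordering as that position sequence:
positions: 7→1, 27→2, 25→3, 15→4, 13→5, 26→6
second ordering as positions: [5, 6, 3, 2, 1, 4]
Discordant pairs = inversions in this position sequence.
5: 3, 2, 1, 4 → 4
6: 3, 2, 1, 4 → 4
3: 2, 1 → 2
2: 1 → 1
1: 0
4: 0
Total: 4 + 4 + 2 + 1 + 0 + 0 = 11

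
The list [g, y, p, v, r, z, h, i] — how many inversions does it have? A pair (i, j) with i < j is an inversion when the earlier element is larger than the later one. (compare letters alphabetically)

14 inversions

For each element, count later entries that are smaller:
g → none → 0
y → p, v, r, h, i → 5
p → h, i → 2
v → r, h, i → 3
r → h, i → 2
z → h, i → 2
h → none → 0
i → none → 0
Sum: 0 + 5 + 2 + 3 + 2 + 2 + 0 + 0 = 14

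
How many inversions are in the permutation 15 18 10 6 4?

Count, for each position, how many later elements it exceeds:
15: 3
18: 3
10: 2
6: 1
4: 0
Sum: 3 + 3 + 2 + 1 + 0 = 9

9 out-of-order pairs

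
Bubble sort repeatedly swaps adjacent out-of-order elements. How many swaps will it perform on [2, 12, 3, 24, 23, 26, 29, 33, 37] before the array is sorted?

The minimum number of adjacent swaps to sort an array equals its inversion count, since every such swap removes exactly one inversion.
Count inversions — for each element, later elements that are smaller:
2: none → 0
12: 3 → 1
3: none → 0
24: 23 → 1
23: none → 0
26: none → 0
29: none → 0
33: none → 0
37: none → 0
Total inversions: 0 + 1 + 0 + 1 + 0 + 0 + 0 + 0 + 0 = 2

There are 2 adjacent swaps.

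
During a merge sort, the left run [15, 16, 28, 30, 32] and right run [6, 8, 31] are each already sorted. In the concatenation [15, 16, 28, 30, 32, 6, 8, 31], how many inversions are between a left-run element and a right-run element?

11 cross-inversions

Take each right-half value and tally the left-half values above it:
r = 6: 15, 16, 28, 30, 32 → 5
r = 8: 15, 16, 28, 30, 32 → 5
r = 31: 32 → 1
Cross-inversions: 5 + 5 + 1 = 11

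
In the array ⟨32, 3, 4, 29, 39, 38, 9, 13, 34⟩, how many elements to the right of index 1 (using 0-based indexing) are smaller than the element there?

The element at index 1 is 3.
Elements after it: 4, 29, 39, 38, 9, 13, 34
None of them are smaller than 3.

0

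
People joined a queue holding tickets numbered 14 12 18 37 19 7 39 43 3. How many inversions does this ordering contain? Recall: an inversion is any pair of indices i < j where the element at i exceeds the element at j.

For each element, count later entries that are smaller:
14: 3
12: 2
18: 2
37: 3
19: 2
7: 1
39: 1
43: 1
3: 0
Sum: 3 + 2 + 2 + 3 + 2 + 1 + 1 + 1 + 0 = 15

15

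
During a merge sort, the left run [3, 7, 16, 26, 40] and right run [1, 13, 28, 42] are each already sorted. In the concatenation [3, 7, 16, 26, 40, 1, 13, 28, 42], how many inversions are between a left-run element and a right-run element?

Count, for every r in R, how many entries of L exceed r:
r = 1: 3, 7, 16, 26, 40 → 5
r = 13: 16, 26, 40 → 3
r = 28: 40 → 1
r = 42: none → 0
Cross-inversions: 5 + 3 + 1 + 0 = 9

There are 9 cross-inversions.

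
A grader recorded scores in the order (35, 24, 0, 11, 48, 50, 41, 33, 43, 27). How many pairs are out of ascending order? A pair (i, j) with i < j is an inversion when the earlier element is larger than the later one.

Inversions: 19

Element-by-element contributions:
35: 5
24: 2
0: 0
11: 0
48: 4
50: 4
41: 2
33: 1
43: 1
27: 0
Sum: 5 + 2 + 0 + 0 + 4 + 4 + 2 + 1 + 1 + 0 = 19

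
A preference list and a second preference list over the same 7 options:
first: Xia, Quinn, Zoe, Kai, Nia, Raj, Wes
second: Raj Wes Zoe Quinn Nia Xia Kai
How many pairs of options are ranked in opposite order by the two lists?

15

Assign each item its position (1..7) in the first ordering, then rewrite the second ordering as that position sequence:
positions: Xia→1, Quinn→2, Zoe→3, Kai→4, Nia→5, Raj→6, Wes→7
second ordering as positions: [6, 7, 3, 2, 5, 1, 4]
Discordant pairs = inversions in this position sequence.
6: 3, 2, 5, 1, 4 → 5
7: 3, 2, 5, 1, 4 → 5
3: 2, 1 → 2
2: 1 → 1
5: 1, 4 → 2
1: 0
4: 0
Total: 5 + 5 + 2 + 1 + 2 + 0 + 0 = 15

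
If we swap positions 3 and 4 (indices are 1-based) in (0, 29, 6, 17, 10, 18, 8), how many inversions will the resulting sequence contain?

10 inversions

Positions 3 and 4 hold 6 and 17; after swapping, the array is [0, 29, 17, 6, 10, 18, 8].
For each element, count later entries that are smaller:
0: 0
29: 5
17: 3
6: 0
10: 1
18: 1
8: 0
Sum: 0 + 5 + 3 + 0 + 1 + 1 + 0 = 10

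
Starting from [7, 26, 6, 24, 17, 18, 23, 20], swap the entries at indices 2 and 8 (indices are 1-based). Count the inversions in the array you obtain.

There are 7 inversions.

Positions 2 and 8 hold 26 and 20; after swapping, the array is [7, 20, 6, 24, 17, 18, 23, 26].
Sweep left to right; for each value list the smaller values that follow it:
7: 1
20: 3
6: 0
24: 3
17: 0
18: 0
23: 0
26: 0
Sum: 1 + 3 + 0 + 3 + 0 + 0 + 0 + 0 = 7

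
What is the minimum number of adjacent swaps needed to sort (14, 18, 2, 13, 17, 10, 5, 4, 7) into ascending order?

Each adjacent swap fixes exactly one inversion, so the minimum swap count equals the number of inversions.
Count inversions — for each element, later elements that are smaller:
14: 2, 13, 10, 5, 4, 7 → 6
18: 2, 13, 17, 10, 5, 4, 7 → 7
2: none → 0
13: 10, 5, 4, 7 → 4
17: 10, 5, 4, 7 → 4
10: 5, 4, 7 → 3
5: 4 → 1
4: none → 0
7: none → 0
Total inversions: 6 + 7 + 0 + 4 + 4 + 3 + 1 + 0 + 0 = 25

25 adjacent swaps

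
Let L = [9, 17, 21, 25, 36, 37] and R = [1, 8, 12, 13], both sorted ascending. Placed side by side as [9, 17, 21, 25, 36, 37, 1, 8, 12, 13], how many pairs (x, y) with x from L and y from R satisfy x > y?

Take each right-half value and tally the left-half values above it:
r = 1: 9, 17, 21, 25, 36, 37 → 6
r = 8: 9, 17, 21, 25, 36, 37 → 6
r = 12: 17, 21, 25, 36, 37 → 5
r = 13: 17, 21, 25, 36, 37 → 5
Cross-inversions: 6 + 6 + 5 + 5 = 22

22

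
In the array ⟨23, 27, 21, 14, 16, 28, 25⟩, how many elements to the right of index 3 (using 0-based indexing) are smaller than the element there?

The element at index 3 is 14.
Elements after it: 16, 28, 25
None of them are smaller than 14.

0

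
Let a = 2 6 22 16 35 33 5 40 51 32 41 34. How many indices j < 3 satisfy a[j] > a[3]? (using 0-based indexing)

1 such element

The element at index 3 is 16.
Elements before it: 2, 6, 22
Those larger than 16: 22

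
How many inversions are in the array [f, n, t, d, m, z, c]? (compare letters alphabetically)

Out-of-order index pairs (0-indexed):
(0,3): f > d
(0,6): f > c
(1,3): n > d
(1,4): n > m
(1,6): n > c
(2,3): t > d
(2,4): t > m
(2,6): t > c
(3,6): d > c
(4,6): m > c
(5,6): z > c
That's 11 pairs.

There are 11 out-of-order pairs.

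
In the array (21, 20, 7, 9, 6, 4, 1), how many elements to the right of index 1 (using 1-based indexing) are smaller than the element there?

6

The element at index 1 is 21.
Elements after it: 20, 7, 9, 6, 4, 1
Those smaller than 21: 20, 7, 9, 6, 4, 1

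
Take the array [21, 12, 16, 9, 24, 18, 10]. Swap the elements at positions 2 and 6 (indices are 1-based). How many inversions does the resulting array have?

15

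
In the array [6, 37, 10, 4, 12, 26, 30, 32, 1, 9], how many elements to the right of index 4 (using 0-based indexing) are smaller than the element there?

The element at index 4 is 12.
Elements after it: 26, 30, 32, 1, 9
Those smaller than 12: 1, 9

2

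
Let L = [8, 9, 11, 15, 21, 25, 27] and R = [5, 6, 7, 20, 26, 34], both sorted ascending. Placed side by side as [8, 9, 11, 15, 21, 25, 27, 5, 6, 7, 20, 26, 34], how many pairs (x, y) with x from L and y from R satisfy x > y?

25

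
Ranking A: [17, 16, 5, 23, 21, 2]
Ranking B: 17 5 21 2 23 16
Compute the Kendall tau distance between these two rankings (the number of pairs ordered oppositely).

Assign each item its position (1..6) in the first ordering, then rewrite the second ordering as that position sequence:
positions: 17→1, 16→2, 5→3, 23→4, 21→5, 2→6
second ordering as positions: [1, 3, 5, 6, 4, 2]
Discordant pairs = inversions in this position sequence.
1: 0
3: 2 → 1
5: 4, 2 → 2
6: 4, 2 → 2
4: 2 → 1
2: 0
Total: 0 + 1 + 2 + 2 + 1 + 0 = 6

6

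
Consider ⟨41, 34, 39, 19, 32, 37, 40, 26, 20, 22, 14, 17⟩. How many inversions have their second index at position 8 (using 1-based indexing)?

6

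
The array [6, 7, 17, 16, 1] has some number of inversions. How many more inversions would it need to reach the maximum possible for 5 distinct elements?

Maximum inversions for 5 distinct elements is C(5, 2) = 5·4/2 = 10.
Current inversions — for each element, count later smaller elements:
6: 1
7: 1
17: 2
16: 1
1: 0
Current total: 1 + 1 + 2 + 1 + 0 = 5
Shortfall: 10 − 5 = 5

5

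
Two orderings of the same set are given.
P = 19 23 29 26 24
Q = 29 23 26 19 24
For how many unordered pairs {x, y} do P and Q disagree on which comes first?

Assign each item its position (1..5) in the first ordering, then rewrite the second ordering as that position sequence:
positions: 19→1, 23→2, 29→3, 26→4, 24→5
second ordering as positions: [3, 2, 4, 1, 5]
Discordant pairs = inversions in this position sequence.
3: 2, 1 → 2
2: 1 → 1
4: 1 → 1
1: 0
5: 0
Total: 2 + 1 + 1 + 0 + 0 = 4

Disagreeing pairs: 4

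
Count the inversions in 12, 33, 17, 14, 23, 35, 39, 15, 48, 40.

10 inversions

Count, for each position, how many later elements it exceeds:
12 → none → 0
33 → 17, 14, 23, 15 → 4
17 → 14, 15 → 2
14 → none → 0
23 → 15 → 1
35 → 15 → 1
39 → 15 → 1
15 → none → 0
48 → 40 → 1
40 → none → 0
Sum: 0 + 4 + 2 + 0 + 1 + 1 + 1 + 0 + 1 + 0 = 10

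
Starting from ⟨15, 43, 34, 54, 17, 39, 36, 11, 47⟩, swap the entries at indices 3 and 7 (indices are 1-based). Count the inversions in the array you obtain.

18 inversions

Positions 3 and 7 hold 34 and 36; after swapping, the array is [15, 43, 36, 54, 17, 39, 34, 11, 47].
For each element, count later entries that are smaller:
15 → 11 → 1
43 → 36, 17, 39, 34, 11 → 5
36 → 17, 34, 11 → 3
54 → 17, 39, 34, 11, 47 → 5
17 → 11 → 1
39 → 34, 11 → 2
34 → 11 → 1
11 → none → 0
47 → none → 0
Sum: 1 + 5 + 3 + 5 + 1 + 2 + 1 + 0 + 0 = 18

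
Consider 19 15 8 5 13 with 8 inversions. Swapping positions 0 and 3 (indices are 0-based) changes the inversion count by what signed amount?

Positions 0 and 3 hold 19 and 5; after swapping, the array is [5, 15, 8, 19, 13].
For each element, count later entries that are smaller:
5: 0
15: 2
8: 0
19: 1
13: 0
Sum: 0 + 2 + 0 + 1 + 0 = 3
Change: 3 − 8 = -5

-5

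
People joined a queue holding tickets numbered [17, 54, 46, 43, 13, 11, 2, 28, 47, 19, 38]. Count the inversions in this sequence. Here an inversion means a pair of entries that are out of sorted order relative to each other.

For each element, count later entries that are smaller:
17 → 13, 11, 2 → 3
54 → 46, 43, 13, 11, 2, 28, 47, 19, 38 → 9
46 → 43, 13, 11, 2, 28, 19, 38 → 7
43 → 13, 11, 2, 28, 19, 38 → 6
13 → 11, 2 → 2
11 → 2 → 1
2 → none → 0
28 → 19 → 1
47 → 19, 38 → 2
19 → none → 0
38 → none → 0
Sum: 3 + 9 + 7 + 6 + 2 + 1 + 0 + 1 + 2 + 0 + 0 = 31

31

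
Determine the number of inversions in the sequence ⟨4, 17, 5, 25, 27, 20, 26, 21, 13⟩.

13 inversions

For each element, count later entries that are smaller:
4 → none → 0
17 → 5, 13 → 2
5 → none → 0
25 → 20, 21, 13 → 3
27 → 20, 26, 21, 13 → 4
20 → 13 → 1
26 → 21, 13 → 2
21 → 13 → 1
13 → none → 0
Sum: 0 + 2 + 0 + 3 + 4 + 1 + 2 + 1 + 0 = 13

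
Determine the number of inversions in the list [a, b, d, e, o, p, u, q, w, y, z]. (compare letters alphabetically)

Sweep left to right; for each value list the smaller values that follow it:
a: 0
b: 0
d: 0
e: 0
o: 0
p: 0
u: 1
q: 0
w: 0
y: 0
z: 0
Sum: 0 + 0 + 0 + 0 + 0 + 0 + 1 + 0 + 0 + 0 + 0 = 1

There is 1 inversion.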